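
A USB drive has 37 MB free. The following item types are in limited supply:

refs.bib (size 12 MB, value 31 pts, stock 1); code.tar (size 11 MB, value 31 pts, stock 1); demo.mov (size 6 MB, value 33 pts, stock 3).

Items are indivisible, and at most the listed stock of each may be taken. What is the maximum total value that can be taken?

130 pts

Best selections within size 37 and stock limits:
- 1×code.tar + 3×demo.mov: size 29, value 130
- 1×refs.bib + 3×demo.mov: size 30, value 130
- 1×refs.bib + 1×code.tar + 2×demo.mov: size 35, value 128
Best: 130 pts.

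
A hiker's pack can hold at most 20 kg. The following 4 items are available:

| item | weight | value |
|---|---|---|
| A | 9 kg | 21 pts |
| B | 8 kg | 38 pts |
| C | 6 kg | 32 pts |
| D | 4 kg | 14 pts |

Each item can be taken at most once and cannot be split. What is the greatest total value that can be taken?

This is a 0/1 knapsack; check combinations near the capacity.
- B+C+D: weight 8+6+4=18, value 38+32+14=84
- B+C: weight 8+6=14, value 38+32=70
- A+C+D: weight 9+6+4=19, value 21+32+14=67
Best: 84 pts.

84 pts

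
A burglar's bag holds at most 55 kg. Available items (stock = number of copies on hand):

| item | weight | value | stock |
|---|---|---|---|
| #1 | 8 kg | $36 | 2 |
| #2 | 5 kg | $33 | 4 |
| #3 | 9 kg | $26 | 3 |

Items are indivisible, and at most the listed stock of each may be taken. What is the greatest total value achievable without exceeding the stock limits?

$256

Top feasible selections:
- 2×#1 + 4×#2 + 2×#3: weight 54, value 256
- 1×#1 + 4×#2 + 3×#3: weight 55, value 246
Best: $256.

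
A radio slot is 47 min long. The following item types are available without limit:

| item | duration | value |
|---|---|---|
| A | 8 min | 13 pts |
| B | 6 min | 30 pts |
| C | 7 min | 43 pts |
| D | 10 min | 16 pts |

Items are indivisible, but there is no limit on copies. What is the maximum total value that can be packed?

275 pts

Best value-per-unit is C at 43/7; filling with it alone gives 6×43 = 258.
Optimal mix: 2×B + 5×C → duration 47, value 275.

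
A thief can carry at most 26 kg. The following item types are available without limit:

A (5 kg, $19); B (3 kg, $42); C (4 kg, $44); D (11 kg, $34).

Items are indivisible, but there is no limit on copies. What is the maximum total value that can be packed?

Best value-per-unit is B at 42/3; filling with it alone gives 8×42 = 336.
Optimal mix: 6×B + 2×C → weight 26, value 340.

$340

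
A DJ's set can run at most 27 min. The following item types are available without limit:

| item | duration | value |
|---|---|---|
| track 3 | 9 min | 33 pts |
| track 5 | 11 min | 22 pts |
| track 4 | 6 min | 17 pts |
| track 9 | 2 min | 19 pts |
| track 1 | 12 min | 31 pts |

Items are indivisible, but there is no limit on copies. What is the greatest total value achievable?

247 pts

Best value-per-unit is track 9 at 19/2, and filling with it alone uses duration 13×2=26. No mix of the others beats 13×19 = 247.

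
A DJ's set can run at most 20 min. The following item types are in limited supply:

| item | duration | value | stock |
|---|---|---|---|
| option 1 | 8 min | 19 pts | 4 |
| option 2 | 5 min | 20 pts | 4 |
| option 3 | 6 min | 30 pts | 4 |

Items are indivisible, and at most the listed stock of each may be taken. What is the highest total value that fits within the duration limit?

Top feasible selections:
- 3×option 3: duration 18, value 90
- 1×option 2 + 2×option 3: duration 17, value 80
- 4×option 2: duration 20, value 80
- 1×option 1 + 2×option 3: duration 20, value 79
Best: 90 pts.

90 pts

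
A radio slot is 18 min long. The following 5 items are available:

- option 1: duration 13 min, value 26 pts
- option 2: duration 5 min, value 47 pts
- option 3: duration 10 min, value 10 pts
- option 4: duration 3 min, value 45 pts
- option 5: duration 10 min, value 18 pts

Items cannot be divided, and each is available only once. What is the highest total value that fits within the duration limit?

This is a 0/1 knapsack; check combinations near the capacity.
- option 2+option 4+option 5: duration 5+3+10=18, value 47+45+18=110
- option 2+option 3+option 4: duration 5+10+3=18, value 47+10+45=102
- option 2+option 4: duration 5+3=8, value 47+45=92
- option 1+option 2: duration 13+5=18, value 26+47=73
- option 1+option 4: duration 13+3=16, value 26+45=71
Best: 110 pts.

110 pts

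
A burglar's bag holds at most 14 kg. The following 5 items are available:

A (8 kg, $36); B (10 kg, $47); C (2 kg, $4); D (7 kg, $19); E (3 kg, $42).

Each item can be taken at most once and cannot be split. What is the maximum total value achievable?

$89

This is a 0/1 knapsack; check combinations near the capacity.
- B+E: weight 10+3=13, value 47+42=89
- A+C+E: weight 8+2+3=13, value 36+4+42=82
- A+E: weight 8+3=11, value 36+42=78
Best: $89.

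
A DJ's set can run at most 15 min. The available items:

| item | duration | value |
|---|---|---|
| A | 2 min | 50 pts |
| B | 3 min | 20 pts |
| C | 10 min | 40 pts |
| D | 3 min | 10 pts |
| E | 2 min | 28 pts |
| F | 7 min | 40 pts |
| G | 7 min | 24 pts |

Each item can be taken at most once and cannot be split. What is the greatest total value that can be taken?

Check high-value combinations within 15 min:
- A+B+E+F: duration 2+3+2+7=14, value 50+20+28+40=138
- A+D+E+F: duration 2+3+2+7=14, value 50+10+28+40=128
- A+B+E+G: duration 2+3+2+7=14, value 50+20+28+24=122
- A+B+D+F: duration 2+3+3+7=15, value 50+20+10+40=120
- A+E+F: duration 2+2+7=11, value 50+28+40=118
Best: 138 pts.

138 pts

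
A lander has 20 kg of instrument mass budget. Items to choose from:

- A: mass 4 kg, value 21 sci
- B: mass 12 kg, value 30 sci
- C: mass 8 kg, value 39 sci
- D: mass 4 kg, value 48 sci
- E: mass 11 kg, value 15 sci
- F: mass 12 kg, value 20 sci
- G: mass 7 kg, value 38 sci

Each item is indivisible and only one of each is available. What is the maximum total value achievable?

Check high-value combinations within 20 kg:
- C+D+G: mass 8+4+7=19, value 39+48+38=125
- A+C+D: mass 4+8+4=16, value 21+39+48=108
- A+D+G: mass 4+4+7=15, value 21+48+38=107
- A+B+D: mass 4+12+4=20, value 21+30+48=99
- A+C+G: mass 4+8+7=19, value 21+39+38=98
Best: 125 sci.

125 sci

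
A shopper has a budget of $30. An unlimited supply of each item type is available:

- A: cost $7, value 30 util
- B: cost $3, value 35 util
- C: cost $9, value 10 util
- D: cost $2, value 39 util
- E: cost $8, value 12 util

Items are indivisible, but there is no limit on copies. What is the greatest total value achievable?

Best value-per-unit is D at 39/2, and filling with it alone uses cost 15×2=30. No mix of the others beats 15×39 = 585.

585 util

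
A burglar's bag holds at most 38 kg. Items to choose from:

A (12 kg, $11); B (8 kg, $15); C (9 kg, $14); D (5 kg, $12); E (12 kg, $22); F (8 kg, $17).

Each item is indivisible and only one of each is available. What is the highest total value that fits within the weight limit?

This is a 0/1 knapsack; check combinations near the capacity.
- B+C+E+F: weight 8+9+12+8=37, value 15+14+22+17=68
- B+D+E+F: weight 8+5+12+8=33, value 15+12+22+17=66
- C+D+E+F: weight 9+5+12+8=34, value 14+12+22+17=65
- B+C+D+E: weight 8+9+5+12=34, value 15+14+12+22=63
Best: $68.

$68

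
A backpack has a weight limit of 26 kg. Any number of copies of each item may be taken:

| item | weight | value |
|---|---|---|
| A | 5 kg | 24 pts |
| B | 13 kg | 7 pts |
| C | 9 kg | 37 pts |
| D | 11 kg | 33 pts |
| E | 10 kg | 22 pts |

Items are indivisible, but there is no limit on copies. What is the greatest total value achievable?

Best value-per-unit is A at 24/5, and filling with it alone uses weight 5×5=25. No mix of the others beats 5×24 = 120.

120 pts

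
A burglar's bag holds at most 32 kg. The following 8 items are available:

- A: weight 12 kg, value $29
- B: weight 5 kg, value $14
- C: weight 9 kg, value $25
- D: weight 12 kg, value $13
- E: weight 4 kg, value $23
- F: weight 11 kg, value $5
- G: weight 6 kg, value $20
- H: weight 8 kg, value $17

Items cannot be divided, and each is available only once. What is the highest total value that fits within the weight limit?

$99

Check high-value combinations within 32 kg:
- B+C+E+G+H: weight 5+9+4+6+8=32, value 14+25+23+20+17=99
- A+C+E+G: weight 12+9+4+6=31, value 29+25+23+20=97
- A+B+C+E: weight 12+5+9+4=30, value 29+14+25+23=91
- A+E+G+H: weight 12+4+6+8=30, value 29+23+20+17=89
- A+B+C+G: weight 12+5+9+6=32, value 29+14+25+20=88
Best: $99.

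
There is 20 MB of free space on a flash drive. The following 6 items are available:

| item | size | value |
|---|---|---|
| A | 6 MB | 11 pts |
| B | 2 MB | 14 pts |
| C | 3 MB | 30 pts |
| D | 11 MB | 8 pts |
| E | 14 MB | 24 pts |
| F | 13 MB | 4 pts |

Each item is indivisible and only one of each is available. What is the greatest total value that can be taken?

68 pts

Check high-value combinations within 20 MB:
- B+C+E: size 2+3+14=19, value 14+30+24=68
- A+B+C: size 6+2+3=11, value 11+14+30=55
- C+E: size 3+14=17, value 30+24=54
Best: 68 pts.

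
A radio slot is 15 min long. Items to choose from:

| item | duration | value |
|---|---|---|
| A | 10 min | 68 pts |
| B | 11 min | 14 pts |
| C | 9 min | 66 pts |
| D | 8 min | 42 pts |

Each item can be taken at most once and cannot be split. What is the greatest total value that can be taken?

68 pts

This is a 0/1 knapsack; check combinations near the capacity.
- A: duration 10, value 68
- C: duration 9, value 66
- D: duration 8, value 42
- B: duration 11, value 14
Best: 68 pts.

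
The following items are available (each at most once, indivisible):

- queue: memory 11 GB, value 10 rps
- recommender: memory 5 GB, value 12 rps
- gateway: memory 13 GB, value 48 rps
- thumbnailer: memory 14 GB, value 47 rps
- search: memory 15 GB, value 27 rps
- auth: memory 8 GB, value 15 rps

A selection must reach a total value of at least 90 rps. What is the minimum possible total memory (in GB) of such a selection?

27

Subsets with value ≥ 90, sorted by total memory:
- gateway+thumbnailer: memory 27, value 95
- recommender+gateway+thumbnailer: memory 32, value 107
- gateway+thumbnailer+auth: memory 35, value 110
Minimum memory: 27 GB.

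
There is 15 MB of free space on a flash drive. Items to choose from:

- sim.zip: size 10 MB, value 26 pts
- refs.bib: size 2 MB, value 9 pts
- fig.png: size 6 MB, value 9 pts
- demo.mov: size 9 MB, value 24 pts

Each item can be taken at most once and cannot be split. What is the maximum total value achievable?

35 pts

Check high-value combinations within 15 MB:
- sim.zip+refs.bib: size 10+2=12, value 26+9=35
- refs.bib+demo.mov: size 2+9=11, value 9+24=33
- fig.png+demo.mov: size 6+9=15, value 9+24=33
Best: 35 pts.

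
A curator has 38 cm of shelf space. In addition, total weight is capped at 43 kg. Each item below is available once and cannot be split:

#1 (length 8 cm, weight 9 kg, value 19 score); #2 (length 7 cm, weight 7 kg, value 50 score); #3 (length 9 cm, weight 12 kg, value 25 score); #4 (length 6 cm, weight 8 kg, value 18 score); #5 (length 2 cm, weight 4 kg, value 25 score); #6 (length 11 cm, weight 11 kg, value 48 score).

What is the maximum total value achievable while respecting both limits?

167 score

Feasible sets respecting both limits:
- #1+#2+#3+#5+#6: length 37, weight 43, value 167
- #2+#3+#4+#5+#6: length 35, weight 42, value 166
- #1+#2+#4+#5+#6: length 34, weight 39, value 160
- #2+#3+#5+#6: length 29, weight 34, value 148
Best: 167 score.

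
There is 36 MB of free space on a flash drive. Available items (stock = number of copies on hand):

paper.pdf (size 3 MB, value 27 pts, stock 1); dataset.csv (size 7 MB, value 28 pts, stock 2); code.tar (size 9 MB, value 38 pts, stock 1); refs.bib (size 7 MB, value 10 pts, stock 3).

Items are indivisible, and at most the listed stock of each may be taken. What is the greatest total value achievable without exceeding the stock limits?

Top feasible selections:
- 1×paper.pdf + 2×dataset.csv + 1×code.tar + 1×refs.bib: size 33, value 131
- 1×paper.pdf + 2×dataset.csv + 1×code.tar: size 26, value 121
- 1×paper.pdf + 1×dataset.csv + 1×code.tar + 2×refs.bib: size 33, value 113
Best: 131 pts.

131 pts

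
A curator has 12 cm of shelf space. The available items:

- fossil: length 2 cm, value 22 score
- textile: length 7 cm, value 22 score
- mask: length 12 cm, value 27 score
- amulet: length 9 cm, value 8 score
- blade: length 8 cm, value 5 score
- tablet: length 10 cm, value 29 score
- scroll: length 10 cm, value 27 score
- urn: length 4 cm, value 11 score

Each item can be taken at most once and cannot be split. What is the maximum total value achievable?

Check high-value combinations within 12 cm:
- fossil+tablet: length 2+10=12, value 22+29=51
- fossil+scroll: length 2+10=12, value 22+27=49
- fossil+textile: length 2+7=9, value 22+22=44
Best: 51 score.

51 score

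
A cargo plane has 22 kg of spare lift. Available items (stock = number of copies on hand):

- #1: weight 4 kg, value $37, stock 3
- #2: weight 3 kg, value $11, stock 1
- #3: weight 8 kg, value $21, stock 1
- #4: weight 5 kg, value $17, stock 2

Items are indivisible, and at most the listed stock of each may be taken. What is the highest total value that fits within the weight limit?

$145

Top feasible selections:
- 3×#1 + 2×#4: weight 22, value 145
- 3×#1 + 1×#2 + 1×#4: weight 20, value 139
- 3×#1 + 1×#3: weight 20, value 132
Best: $145.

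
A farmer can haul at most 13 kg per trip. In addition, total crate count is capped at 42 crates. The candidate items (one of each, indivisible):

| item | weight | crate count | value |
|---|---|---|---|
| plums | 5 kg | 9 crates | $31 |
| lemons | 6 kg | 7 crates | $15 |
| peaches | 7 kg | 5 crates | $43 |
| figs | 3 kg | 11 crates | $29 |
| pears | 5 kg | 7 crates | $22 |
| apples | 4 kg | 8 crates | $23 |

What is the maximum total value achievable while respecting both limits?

Feasible sets respecting both limits:
- plums+figs+apples: weight 12, crate count 28, value 83
- plums+figs+pears: weight 13, crate count 27, value 82
- plums+peaches: weight 12, crate count 14, value 74
Best: $83.

$83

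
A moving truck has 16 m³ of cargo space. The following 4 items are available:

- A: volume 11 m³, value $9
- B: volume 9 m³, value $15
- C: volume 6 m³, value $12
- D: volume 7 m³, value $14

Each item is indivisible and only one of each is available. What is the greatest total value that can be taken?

Check high-value combinations within 16 m³:
- B+D: volume 9+7=16, value 15+14=29
- B+C: volume 9+6=15, value 15+12=27
- C+D: volume 6+7=13, value 12+14=26
Best: $29.

$29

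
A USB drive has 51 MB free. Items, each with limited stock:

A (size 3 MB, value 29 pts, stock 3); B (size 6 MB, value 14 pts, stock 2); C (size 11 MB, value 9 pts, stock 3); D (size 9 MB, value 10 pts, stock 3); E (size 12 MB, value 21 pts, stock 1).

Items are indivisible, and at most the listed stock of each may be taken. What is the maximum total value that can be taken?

156 pts

Top feasible selections:
- 3×A + 2×B + 2×D + 1×E: size 51, value 156
- 3×A + 2×B + 1×D + 1×E: size 42, value 146
- 3×A + 2×B + 1×C + 1×E: size 44, value 145
Best: 156 pts.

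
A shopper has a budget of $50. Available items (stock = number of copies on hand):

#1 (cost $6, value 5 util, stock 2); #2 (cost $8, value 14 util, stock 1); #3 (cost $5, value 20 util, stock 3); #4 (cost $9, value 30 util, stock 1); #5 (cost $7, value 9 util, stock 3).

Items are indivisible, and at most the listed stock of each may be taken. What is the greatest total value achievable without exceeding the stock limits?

Best selections within cost 50 and stock limits:
- 1×#2 + 3×#3 + 1×#4 + 2×#5: cost 46, value 122
- 1×#1 + 1×#2 + 3×#3 + 1×#4 + 1×#5: cost 45, value 118
Best: 122 util.

122 util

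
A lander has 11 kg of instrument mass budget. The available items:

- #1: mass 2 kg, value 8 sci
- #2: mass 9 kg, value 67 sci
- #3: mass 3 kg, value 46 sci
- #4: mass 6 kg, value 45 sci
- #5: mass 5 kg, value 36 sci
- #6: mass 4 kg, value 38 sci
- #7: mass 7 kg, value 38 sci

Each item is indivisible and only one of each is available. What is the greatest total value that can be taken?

Check high-value combinations within 11 kg:
- #1+#3+#4: mass 2+3+6=11, value 8+46+45=99
- #1+#3+#6: mass 2+3+4=9, value 8+46+38=92
- #3+#4: mass 3+6=9, value 46+45=91
- #1+#3+#5: mass 2+3+5=10, value 8+46+36=90
Best: 99 sci.

99 sci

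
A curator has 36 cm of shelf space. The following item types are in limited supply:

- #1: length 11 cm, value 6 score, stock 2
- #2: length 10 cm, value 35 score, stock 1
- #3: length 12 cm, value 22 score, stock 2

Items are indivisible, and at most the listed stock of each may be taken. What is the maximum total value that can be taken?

79 score

Top feasible selections:
- 1×#2 + 2×#3: length 34, value 79
- 1×#1 + 1×#2 + 1×#3: length 33, value 63
- 1×#2 + 1×#3: length 22, value 57
- 1×#1 + 2×#3: length 35, value 50
Best: 79 score.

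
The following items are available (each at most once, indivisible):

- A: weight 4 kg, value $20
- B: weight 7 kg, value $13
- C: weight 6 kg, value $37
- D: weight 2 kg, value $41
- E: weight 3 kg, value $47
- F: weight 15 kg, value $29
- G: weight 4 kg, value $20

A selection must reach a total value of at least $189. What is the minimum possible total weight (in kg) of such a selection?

Subsets with value ≥ 189, sorted by total weight:
- A+C+D+E+F+G: weight 34, value 194
- A+B+C+D+E+F+G: weight 41, value 207
Minimum weight: 34 kg.

34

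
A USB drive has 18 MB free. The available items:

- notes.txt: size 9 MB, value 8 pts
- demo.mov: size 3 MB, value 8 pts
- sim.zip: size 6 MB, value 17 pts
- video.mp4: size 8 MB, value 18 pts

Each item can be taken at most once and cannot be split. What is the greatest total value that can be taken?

43 pts

Check high-value combinations within 18 MB:
- demo.mov+sim.zip+video.mp4: size 3+6+8=17, value 8+17+18=43
- sim.zip+video.mp4: size 6+8=14, value 17+18=35
- notes.txt+demo.mov+sim.zip: size 9+3+6=18, value 8+8+17=33
- demo.mov+video.mp4: size 3+8=11, value 8+18=26
- notes.txt+video.mp4: size 9+8=17, value 8+18=26
Best: 43 pts.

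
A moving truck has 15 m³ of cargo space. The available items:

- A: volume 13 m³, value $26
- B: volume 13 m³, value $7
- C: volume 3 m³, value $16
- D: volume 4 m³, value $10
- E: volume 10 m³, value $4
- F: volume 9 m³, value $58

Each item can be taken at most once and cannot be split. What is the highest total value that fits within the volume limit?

Check high-value combinations within 15 m³:
- C+F: volume 3+9=12, value 16+58=74
- D+F: volume 4+9=13, value 10+58=68
- F: volume 9, value 58
Best: $74.

$74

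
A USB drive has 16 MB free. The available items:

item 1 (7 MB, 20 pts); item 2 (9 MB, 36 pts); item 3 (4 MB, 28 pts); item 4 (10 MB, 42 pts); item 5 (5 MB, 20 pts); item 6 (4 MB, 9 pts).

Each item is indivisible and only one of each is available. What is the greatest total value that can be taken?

Check high-value combinations within 16 MB:
- item 3+item 4: size 4+10=14, value 28+42=70
- item 1+item 3+item 5: size 7+4+5=16, value 20+28+20=68
- item 2+item 3: size 9+4=13, value 36+28=64
- item 4+item 5: size 10+5=15, value 42+20=62
- item 3+item 5+item 6: size 4+5+4=13, value 28+20+9=57
Best: 70 pts.

70 pts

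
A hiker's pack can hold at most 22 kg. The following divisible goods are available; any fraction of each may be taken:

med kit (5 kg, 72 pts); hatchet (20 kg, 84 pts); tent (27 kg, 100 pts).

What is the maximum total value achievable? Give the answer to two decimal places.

143.40

Take in order of value per unit:
- med kit (72/5 per unit): all 5 → value 72, running total 72.00
- hatchet (84/20 per unit): 17 of 20 → value 17×84/20 = 71.4000, running total 143.40
Total 143.40.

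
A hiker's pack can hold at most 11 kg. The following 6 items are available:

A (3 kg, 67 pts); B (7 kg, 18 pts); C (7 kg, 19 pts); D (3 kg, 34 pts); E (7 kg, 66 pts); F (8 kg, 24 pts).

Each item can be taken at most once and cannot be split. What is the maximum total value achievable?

Check high-value combinations within 11 kg:
- A+E: weight 3+7=10, value 67+66=133
- A+D: weight 3+3=6, value 67+34=101
- D+E: weight 3+7=10, value 34+66=100
- A+F: weight 3+8=11, value 67+24=91
- A+C: weight 3+7=10, value 67+19=86
Best: 133 pts.

133 pts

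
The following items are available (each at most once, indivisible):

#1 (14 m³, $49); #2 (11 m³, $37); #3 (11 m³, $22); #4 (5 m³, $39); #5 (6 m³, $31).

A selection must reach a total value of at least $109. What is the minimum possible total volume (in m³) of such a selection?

Subsets with value ≥ 109, sorted by total volume:
- #1+#4+#5: volume 25, value 119
- #1+#2+#4: volume 30, value 125
- #1+#3+#4: volume 30, value 110
Minimum volume: 25 m³.

25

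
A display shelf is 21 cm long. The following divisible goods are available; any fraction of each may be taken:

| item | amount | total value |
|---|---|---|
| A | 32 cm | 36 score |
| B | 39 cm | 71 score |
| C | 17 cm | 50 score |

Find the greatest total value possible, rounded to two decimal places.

57.28

Take in order of value per unit:
- C (50/17 per unit): all 17 → value 50, running total 50.00
- B (71/39 per unit): 4 of 39 → value 4×71/39 = 7.2821, running total 57.28
Total 57.28.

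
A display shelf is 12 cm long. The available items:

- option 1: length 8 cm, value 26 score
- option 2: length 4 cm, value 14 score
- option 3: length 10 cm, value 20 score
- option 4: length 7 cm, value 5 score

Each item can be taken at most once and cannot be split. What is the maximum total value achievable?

Check high-value combinations within 12 cm:
- option 1+option 2: length 8+4=12, value 26+14=40
- option 1: length 8, value 26
- option 3: length 10, value 20
- option 2+option 4: length 4+7=11, value 14+5=19
- option 2: length 4, value 14
Best: 40 score.

40 score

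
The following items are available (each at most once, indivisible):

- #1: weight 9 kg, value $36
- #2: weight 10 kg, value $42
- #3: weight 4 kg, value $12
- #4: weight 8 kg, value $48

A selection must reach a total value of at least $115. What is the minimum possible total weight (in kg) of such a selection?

Subsets with value ≥ 115, sorted by total weight:
- #1+#2+#4: weight 27, value 126
- #1+#2+#3+#4: weight 31, value 138
Minimum weight: 27 kg.

27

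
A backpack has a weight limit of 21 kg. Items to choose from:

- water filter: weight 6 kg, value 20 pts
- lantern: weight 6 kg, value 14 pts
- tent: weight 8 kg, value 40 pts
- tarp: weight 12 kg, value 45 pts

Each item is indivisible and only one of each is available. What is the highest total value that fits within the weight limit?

Check high-value combinations within 21 kg:
- tent+tarp: weight 8+12=20, value 40+45=85
- water filter+lantern+tent: weight 6+6+8=20, value 20+14+40=74
- water filter+tarp: weight 6+12=18, value 20+45=65
Best: 85 pts.

85 pts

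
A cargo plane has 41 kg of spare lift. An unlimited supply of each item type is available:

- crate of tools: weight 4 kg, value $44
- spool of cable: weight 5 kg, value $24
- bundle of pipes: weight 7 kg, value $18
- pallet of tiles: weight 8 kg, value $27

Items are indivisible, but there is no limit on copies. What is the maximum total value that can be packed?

$440

Best value-per-unit is crate of tools at 44/4, and filling with it alone uses weight 10×4=40. No mix of the others beats 10×44 = 440.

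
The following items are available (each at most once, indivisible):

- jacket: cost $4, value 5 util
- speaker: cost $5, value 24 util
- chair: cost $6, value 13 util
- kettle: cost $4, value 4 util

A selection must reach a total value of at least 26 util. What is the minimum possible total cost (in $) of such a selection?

Subsets with value ≥ 26, sorted by total cost:
- jacket+speaker: cost 9, value 29
- speaker+kettle: cost 9, value 28
- speaker+chair: cost 11, value 37
Minimum cost: 9 $.

9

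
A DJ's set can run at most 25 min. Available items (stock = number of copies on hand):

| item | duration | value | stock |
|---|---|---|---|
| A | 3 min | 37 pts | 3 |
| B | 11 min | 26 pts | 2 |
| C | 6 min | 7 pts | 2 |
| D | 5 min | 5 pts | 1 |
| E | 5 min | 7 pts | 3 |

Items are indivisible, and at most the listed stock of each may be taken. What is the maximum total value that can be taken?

144 pts

Best selections within duration 25 and stock limits:
- 3×A + 1×B + 1×E: duration 25, value 144
- 3×A + 1×B + 1×D: duration 25, value 142
- 3×A + 1×B: duration 20, value 137
- 3×A + 3×E: duration 24, value 132
Best: 144 pts.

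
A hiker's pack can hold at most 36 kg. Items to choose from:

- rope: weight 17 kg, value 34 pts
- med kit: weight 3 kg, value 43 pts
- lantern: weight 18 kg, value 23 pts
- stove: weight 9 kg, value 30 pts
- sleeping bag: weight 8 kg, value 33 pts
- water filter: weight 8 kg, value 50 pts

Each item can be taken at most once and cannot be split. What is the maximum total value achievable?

160 pts

This is a 0/1 knapsack; check combinations near the capacity.
- rope+med kit+sleeping bag+water filter: weight 17+3+8+8=36, value 34+43+33+50=160
- med kit+stove+sleeping bag+water filter: weight 3+9+8+8=28, value 43+30+33+50=156
- rope+med kit+water filter: weight 17+3+8=28, value 34+43+50=127
- med kit+sleeping bag+water filter: weight 3+8+8=19, value 43+33+50=126
- med kit+stove+water filter: weight 3+9+8=20, value 43+30+50=123
Best: 160 pts.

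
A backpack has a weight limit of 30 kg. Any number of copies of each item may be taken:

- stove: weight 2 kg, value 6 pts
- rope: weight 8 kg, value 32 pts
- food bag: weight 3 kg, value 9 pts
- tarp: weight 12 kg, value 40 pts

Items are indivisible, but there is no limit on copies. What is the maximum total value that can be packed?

114 pts

Best value-per-unit is rope at 32/8; filling with it alone gives 3×32 = 96.
Optimal mix: 3×stove + 3×rope → weight 30, value 114.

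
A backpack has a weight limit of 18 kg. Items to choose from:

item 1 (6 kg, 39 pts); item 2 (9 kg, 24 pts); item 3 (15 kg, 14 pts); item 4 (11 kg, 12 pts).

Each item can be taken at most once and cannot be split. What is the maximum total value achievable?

Check high-value combinations within 18 kg:
- item 1+item 2: weight 6+9=15, value 39+24=63
- item 1+item 4: weight 6+11=17, value 39+12=51
- item 1: weight 6, value 39
Best: 63 pts.

63 pts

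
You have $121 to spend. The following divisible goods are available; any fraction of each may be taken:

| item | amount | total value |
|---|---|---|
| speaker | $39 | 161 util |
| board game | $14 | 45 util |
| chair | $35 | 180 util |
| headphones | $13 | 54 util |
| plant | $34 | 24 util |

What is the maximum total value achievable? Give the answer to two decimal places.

Take in order of value per unit:
- chair (180/35 per unit): all 35 → value 180, running total 180.00
- headphones (54/13 per unit): all 13 → value 54, running total 234.00
- speaker (161/39 per unit): all 39 → value 161, running total 395.00
- board game (45/14 per unit): all 14 → value 45, running total 440.00
- plant (24/34 per unit): 20 of 34 → value 20×24/34 = 14.1176, running total 454.12
Total 454.12.

454.12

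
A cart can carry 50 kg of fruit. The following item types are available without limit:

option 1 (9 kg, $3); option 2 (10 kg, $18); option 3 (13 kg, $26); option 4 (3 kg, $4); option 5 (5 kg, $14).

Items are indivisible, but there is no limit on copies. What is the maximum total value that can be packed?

$140

Best value-per-unit is option 5 at 14/5, and filling with it alone uses weight 10×5=50. No mix of the others beats 10×14 = 140.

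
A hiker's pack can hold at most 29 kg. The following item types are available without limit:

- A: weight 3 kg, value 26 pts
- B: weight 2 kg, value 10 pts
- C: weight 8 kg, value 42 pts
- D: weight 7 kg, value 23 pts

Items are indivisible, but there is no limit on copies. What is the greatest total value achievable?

244 pts

Best value-per-unit is A at 26/3; filling with it alone gives 9×26 = 234.
Optimal mix: 9×A + 1×B → weight 29, value 244.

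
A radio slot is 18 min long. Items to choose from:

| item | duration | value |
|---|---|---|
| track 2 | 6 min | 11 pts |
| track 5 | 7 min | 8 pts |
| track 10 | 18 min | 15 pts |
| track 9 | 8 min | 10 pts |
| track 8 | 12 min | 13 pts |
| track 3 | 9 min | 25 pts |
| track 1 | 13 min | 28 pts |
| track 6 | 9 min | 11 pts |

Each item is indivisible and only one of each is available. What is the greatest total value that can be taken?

This is a 0/1 knapsack; check combinations near the capacity.
- track 2+track 3: duration 6+9=15, value 11+25=36
- track 3+track 6: duration 9+9=18, value 25+11=36
- track 9+track 3: duration 8+9=17, value 10+25=35
Best: 36 pts.

36 pts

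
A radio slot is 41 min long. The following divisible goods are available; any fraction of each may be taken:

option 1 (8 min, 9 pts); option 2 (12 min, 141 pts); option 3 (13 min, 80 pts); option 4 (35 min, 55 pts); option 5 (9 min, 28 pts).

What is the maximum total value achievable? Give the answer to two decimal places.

260.00

Take in order of value per unit:
- option 2 (141/12 per unit): all 12 → value 141, running total 141.00
- option 3 (80/13 per unit): all 13 → value 80, running total 221.00
- option 5 (28/9 per unit): all 9 → value 28, running total 249.00
- option 4 (55/35 per unit): 7 of 35 → value 7×55/35 = 11.0000, running total 260.00
Total 260.00.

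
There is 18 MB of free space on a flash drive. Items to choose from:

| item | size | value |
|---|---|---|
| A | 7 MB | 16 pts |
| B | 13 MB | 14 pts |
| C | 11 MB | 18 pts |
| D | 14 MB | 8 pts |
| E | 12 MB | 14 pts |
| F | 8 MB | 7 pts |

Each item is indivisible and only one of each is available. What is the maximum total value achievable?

34 pts

Check high-value combinations within 18 MB:
- A+C: size 7+11=18, value 16+18=34
- A+F: size 7+8=15, value 16+7=23
- C: size 11, value 18
- A: size 7, value 16
- E: size 12, value 14
Best: 34 pts.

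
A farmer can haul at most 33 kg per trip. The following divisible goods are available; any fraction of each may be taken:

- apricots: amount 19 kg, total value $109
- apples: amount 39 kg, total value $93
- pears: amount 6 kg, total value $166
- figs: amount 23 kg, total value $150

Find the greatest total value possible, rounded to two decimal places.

338.95

Take in order of value per unit:
- pears (166/6 per unit): all 6 → value 166, running total 166.00
- figs (150/23 per unit): all 23 → value 150, running total 316.00
- apricots (109/19 per unit): 4 of 19 → value 4×109/19 = 22.9474, running total 338.95
Total 338.95.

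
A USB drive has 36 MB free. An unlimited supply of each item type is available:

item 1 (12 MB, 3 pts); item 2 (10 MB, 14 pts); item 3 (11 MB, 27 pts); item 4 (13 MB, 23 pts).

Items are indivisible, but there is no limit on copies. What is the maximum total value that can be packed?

Best value-per-unit is item 3 at 27/11, and filling with it alone uses size 3×11=33. No mix of the others beats 3×27 = 81.

81 pts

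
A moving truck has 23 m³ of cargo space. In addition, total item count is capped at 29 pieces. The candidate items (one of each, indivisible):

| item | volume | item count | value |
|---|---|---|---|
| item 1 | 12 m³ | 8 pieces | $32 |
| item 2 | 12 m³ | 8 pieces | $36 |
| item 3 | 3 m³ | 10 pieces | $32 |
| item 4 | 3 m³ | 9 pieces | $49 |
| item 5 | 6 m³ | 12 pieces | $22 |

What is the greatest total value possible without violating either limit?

Feasible sets respecting both limits:
- item 2+item 3+item 4: volume 18, item count 27, value 117
- item 1+item 3+item 4: volume 18, item count 27, value 113
- item 2+item 4+item 5: volume 21, item count 29, value 107
- item 1+item 4+item 5: volume 21, item count 29, value 103
Best: $117.

$117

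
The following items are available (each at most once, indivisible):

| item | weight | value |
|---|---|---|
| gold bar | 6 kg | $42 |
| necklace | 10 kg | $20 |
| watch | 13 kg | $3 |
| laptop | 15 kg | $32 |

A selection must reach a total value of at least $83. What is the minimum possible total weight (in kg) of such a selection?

31

Subsets with value ≥ 83, sorted by total weight:
- gold bar+necklace+laptop: weight 31, value 94
- gold bar+necklace+watch+laptop: weight 44, value 97
Minimum weight: 31 kg.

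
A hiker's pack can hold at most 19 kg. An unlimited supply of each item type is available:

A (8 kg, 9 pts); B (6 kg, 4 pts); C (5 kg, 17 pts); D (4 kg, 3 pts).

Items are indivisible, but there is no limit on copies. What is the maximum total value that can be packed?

Best value-per-unit is C at 17/5; filling with it alone gives 3×17 = 51.
Optimal mix: 3×C + 1×D → weight 19, value 54.

54 pts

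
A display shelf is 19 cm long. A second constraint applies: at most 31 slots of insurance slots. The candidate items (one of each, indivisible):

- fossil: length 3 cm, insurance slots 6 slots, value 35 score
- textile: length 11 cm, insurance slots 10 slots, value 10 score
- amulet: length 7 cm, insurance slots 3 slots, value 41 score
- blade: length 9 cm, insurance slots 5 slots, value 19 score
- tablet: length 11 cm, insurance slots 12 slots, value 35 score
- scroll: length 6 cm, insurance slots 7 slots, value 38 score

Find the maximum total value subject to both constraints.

Feasible sets respecting both limits:
- fossil+amulet+scroll: length 16, insurance slots 16, value 114
- fossil+amulet+blade: length 19, insurance slots 14, value 95
- fossil+blade+scroll: length 18, insurance slots 18, value 92
Best: 114 score.

114 score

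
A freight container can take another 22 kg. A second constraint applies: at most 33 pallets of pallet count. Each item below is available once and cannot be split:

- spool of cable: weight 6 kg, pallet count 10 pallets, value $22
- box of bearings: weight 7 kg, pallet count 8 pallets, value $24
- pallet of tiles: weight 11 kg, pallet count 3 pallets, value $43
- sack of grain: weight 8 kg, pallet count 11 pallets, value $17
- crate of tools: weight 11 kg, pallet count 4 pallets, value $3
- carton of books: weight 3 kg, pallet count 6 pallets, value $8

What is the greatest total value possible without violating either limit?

$75

Feasible sets respecting both limits:
- box of bearings+pallet of tiles+carton of books: weight 21, pallet count 17, value 75
- spool of cable+pallet of tiles+carton of books: weight 20, pallet count 19, value 73
- pallet of tiles+sack of grain+carton of books: weight 22, pallet count 20, value 68
Best: $75.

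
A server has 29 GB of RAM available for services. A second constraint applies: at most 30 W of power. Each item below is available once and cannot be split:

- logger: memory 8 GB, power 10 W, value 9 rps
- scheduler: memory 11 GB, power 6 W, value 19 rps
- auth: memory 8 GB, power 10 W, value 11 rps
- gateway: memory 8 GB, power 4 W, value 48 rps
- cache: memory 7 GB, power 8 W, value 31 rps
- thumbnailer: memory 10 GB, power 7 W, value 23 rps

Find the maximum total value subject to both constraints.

Feasible sets respecting both limits:
- gateway+cache+thumbnailer: memory 25, power 19, value 102
- scheduler+gateway+cache: memory 26, power 18, value 98
- auth+gateway+cache: memory 23, power 22, value 90
- scheduler+gateway+thumbnailer: memory 29, power 17, value 90
Best: 102 rps.

102 rps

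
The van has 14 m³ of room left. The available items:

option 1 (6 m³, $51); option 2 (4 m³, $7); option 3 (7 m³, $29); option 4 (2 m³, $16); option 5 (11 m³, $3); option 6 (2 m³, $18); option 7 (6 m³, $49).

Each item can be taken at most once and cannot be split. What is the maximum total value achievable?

Check high-value combinations within 14 m³:
- option 1+option 6+option 7: volume 6+2+6=14, value 51+18+49=118
- option 1+option 4+option 7: volume 6+2+6=14, value 51+16+49=116
- option 1+option 7: volume 6+6=12, value 51+49=100
- option 1+option 2+option 4+option 6: volume 6+4+2+2=14, value 51+7+16+18=92
- option 2+option 4+option 6+option 7: volume 4+2+2+6=14, value 7+16+18+49=90
Best: $118.

$118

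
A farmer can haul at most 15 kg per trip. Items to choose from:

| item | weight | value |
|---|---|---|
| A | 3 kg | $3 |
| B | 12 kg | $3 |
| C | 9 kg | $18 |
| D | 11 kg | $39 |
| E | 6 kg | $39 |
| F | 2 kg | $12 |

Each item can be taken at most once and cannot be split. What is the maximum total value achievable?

Check high-value combinations within 15 kg:
- C+E: weight 9+6=15, value 18+39=57
- A+E+F: weight 3+6+2=11, value 3+39+12=54
- E+F: weight 6+2=8, value 39+12=51
- D+F: weight 11+2=13, value 39+12=51
- A+E: weight 3+6=9, value 3+39=42
Best: $57.

$57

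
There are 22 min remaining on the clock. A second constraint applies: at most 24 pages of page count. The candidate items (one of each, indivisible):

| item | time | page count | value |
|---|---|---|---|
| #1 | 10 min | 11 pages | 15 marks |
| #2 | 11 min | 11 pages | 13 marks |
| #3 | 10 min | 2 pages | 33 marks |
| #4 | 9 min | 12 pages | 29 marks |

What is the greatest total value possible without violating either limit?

62 marks

Feasible sets respecting both limits:
- #3+#4: time 19, page count 14, value 62
- #1+#3: time 20, page count 13, value 48
- #2+#3: time 21, page count 13, value 46
- #1+#4: time 19, page count 23, value 44
Best: 62 marks.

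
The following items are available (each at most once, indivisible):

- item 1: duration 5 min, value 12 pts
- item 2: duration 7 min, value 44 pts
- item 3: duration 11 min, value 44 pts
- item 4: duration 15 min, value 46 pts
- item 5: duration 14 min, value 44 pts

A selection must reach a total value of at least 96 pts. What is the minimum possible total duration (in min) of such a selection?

Subsets with value ≥ 96, sorted by total duration:
- item 1+item 2+item 3: duration 23, value 100
- item 1+item 2+item 5: duration 26, value 100
- item 1+item 2+item 4: duration 27, value 102
- item 1+item 3+item 5: duration 30, value 100
Minimum duration: 23 min.

23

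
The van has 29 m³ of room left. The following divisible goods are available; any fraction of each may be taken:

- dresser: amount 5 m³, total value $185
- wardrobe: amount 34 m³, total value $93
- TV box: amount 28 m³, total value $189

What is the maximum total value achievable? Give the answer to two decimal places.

Take in order of value per unit:
- dresser (185/5 per unit): all 5 → value 185, running total 185.00
- TV box (189/28 per unit): 24 of 28 → value 24×189/28 = 162.0000, running total 347.00
Total 347.00.

347.00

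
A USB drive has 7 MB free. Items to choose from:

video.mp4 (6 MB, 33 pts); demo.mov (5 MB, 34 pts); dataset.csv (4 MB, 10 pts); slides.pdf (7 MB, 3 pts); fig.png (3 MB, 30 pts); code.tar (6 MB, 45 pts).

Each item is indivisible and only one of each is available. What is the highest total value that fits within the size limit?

45 pts

Check high-value combinations within 7 MB:
- code.tar: size 6, value 45
- dataset.csv+fig.png: size 4+3=7, value 10+30=40
- demo.mov: size 5, value 34
Best: 45 pts.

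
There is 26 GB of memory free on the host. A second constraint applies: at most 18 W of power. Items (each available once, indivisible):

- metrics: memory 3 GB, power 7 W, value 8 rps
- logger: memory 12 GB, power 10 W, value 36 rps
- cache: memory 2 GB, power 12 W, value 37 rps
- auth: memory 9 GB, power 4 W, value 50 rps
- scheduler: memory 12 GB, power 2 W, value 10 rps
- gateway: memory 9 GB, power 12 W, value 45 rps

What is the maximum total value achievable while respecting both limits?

97 rps

Feasible sets respecting both limits:
- cache+auth+scheduler: memory 23, power 18, value 97
- auth+gateway: memory 18, power 16, value 95
- cache+auth: memory 11, power 16, value 87
- logger+auth: memory 21, power 14, value 86
Best: 97 rps.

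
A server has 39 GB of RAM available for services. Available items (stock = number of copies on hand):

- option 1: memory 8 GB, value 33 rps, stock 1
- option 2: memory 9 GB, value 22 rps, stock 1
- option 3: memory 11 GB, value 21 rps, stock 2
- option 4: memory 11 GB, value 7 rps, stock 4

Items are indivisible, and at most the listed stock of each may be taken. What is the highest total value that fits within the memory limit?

Best selections within memory 39 and stock limits:
- 1×option 1 + 1×option 2 + 2×option 3: memory 39, value 97
- 1×option 1 + 1×option 2 + 1×option 3 + 1×option 4: memory 39, value 83
- 1×option 1 + 1×option 2 + 1×option 3: memory 28, value 76
Best: 97 rps.

97 rps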